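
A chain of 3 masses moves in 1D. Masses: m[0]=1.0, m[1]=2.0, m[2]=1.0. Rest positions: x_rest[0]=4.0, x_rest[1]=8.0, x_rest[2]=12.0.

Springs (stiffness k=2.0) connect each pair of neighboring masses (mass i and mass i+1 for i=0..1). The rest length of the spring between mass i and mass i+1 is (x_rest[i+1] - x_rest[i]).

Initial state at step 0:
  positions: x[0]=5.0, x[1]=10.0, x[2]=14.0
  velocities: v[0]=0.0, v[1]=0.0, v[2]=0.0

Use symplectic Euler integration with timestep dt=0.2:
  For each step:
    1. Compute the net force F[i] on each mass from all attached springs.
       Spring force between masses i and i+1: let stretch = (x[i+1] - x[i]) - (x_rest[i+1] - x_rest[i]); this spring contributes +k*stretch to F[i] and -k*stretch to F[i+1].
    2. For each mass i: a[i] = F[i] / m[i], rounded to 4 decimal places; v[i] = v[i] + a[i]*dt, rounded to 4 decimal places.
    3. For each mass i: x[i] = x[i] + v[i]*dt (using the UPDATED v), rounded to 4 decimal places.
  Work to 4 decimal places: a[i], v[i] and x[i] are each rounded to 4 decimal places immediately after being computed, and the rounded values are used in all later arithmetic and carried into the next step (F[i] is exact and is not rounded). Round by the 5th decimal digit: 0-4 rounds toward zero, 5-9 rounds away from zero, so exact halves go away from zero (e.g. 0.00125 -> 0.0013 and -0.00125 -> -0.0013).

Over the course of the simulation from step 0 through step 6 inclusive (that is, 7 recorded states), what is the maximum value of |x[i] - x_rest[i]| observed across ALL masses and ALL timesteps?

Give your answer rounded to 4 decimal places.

Answer: 2.1075

Derivation:
Step 0: x=[5.0000 10.0000 14.0000] v=[0.0000 0.0000 0.0000]
Step 1: x=[5.0800 9.9600 14.0000] v=[0.4000 -0.2000 0.0000]
Step 2: x=[5.2304 9.8864 13.9968] v=[0.7520 -0.3680 -0.0160]
Step 3: x=[5.4333 9.7910 13.9848] v=[1.0144 -0.4771 -0.0602]
Step 4: x=[5.6648 9.6890 13.9573] v=[1.1575 -0.5099 -0.1377]
Step 5: x=[5.8982 9.5968 13.9083] v=[1.1672 -0.4611 -0.2450]
Step 6: x=[6.1075 9.5291 13.8344] v=[1.0466 -0.3385 -0.3696]
Max displacement = 2.1075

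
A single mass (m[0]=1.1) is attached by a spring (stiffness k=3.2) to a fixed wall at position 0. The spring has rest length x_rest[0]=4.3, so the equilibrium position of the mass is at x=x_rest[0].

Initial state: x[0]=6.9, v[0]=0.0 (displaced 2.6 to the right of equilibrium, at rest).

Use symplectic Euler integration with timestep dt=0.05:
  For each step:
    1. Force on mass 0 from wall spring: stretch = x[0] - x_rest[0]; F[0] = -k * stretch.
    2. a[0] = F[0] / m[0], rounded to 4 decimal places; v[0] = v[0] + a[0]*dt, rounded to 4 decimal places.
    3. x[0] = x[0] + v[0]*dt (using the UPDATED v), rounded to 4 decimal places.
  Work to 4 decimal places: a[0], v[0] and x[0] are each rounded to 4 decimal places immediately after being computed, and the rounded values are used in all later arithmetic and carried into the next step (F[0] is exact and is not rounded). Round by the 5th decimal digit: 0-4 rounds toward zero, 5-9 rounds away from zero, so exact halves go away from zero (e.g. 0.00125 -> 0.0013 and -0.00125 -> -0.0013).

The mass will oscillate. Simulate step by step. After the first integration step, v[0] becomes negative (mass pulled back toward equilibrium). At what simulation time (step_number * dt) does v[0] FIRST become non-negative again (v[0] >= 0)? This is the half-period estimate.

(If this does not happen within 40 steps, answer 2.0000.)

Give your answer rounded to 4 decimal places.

Step 0: x=[6.9000] v=[0.0000]
Step 1: x=[6.8811] v=[-0.3782]
Step 2: x=[6.8434] v=[-0.7536]
Step 3: x=[6.7872] v=[-1.1236]
Step 4: x=[6.7129] v=[-1.4854]
Step 5: x=[6.6211] v=[-1.8364]
Step 6: x=[6.5124] v=[-2.1740]
Step 7: x=[6.3876] v=[-2.4958]
Step 8: x=[6.2476] v=[-2.7995]
Step 9: x=[6.0935] v=[-3.0828]
Step 10: x=[5.9263] v=[-3.3437]
Step 11: x=[5.7473] v=[-3.5803]
Step 12: x=[5.5578] v=[-3.7908]
Step 13: x=[5.3591] v=[-3.9738]
Step 14: x=[5.1527] v=[-4.1279]
Step 15: x=[4.9401] v=[-4.2519]
Step 16: x=[4.7229] v=[-4.3450]
Step 17: x=[4.5026] v=[-4.4065]
Step 18: x=[4.2808] v=[-4.4360]
Step 19: x=[4.0591] v=[-4.4332]
Step 20: x=[3.8392] v=[-4.3982]
Step 21: x=[3.6226] v=[-4.3312]
Step 22: x=[3.4110] v=[-4.2327]
Step 23: x=[3.2058] v=[-4.1034]
Step 24: x=[3.0086] v=[-3.9442]
Step 25: x=[2.8208] v=[-3.7564]
Step 26: x=[2.6437] v=[-3.5412]
Step 27: x=[2.4787] v=[-3.3003]
Step 28: x=[2.3269] v=[-3.0354]
Step 29: x=[2.1895] v=[-2.7484]
Step 30: x=[2.0674] v=[-2.4414]
Step 31: x=[1.9616] v=[-2.1167]
Step 32: x=[1.8728] v=[-1.7766]
Step 33: x=[1.8016] v=[-1.4236]
Step 34: x=[1.7486] v=[-1.0602]
Step 35: x=[1.7141] v=[-0.6891]
Step 36: x=[1.6985] v=[-0.3130]
Step 37: x=[1.7018] v=[0.0654]
First v>=0 after going negative at step 37, time=1.8500

Answer: 1.8500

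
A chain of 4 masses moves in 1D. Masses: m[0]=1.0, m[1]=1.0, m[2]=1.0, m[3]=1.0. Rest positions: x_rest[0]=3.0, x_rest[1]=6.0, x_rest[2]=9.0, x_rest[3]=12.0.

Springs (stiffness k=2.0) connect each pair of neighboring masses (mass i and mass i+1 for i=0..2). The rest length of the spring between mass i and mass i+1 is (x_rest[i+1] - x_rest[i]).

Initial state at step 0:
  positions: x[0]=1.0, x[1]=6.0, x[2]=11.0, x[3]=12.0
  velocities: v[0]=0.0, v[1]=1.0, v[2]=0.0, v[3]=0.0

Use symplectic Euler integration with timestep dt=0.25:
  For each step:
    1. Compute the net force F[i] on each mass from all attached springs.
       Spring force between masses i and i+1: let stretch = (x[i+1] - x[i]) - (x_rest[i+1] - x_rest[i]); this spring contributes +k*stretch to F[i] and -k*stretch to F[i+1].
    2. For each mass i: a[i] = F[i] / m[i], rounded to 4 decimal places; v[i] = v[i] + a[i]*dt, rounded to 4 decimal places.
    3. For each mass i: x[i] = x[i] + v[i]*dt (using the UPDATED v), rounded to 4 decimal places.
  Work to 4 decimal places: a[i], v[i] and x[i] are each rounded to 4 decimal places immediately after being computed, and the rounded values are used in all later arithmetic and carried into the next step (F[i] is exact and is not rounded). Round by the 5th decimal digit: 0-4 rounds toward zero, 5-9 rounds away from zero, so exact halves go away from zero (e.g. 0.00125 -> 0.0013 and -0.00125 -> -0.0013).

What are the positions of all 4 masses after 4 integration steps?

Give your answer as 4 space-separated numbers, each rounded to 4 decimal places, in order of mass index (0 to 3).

Step 0: x=[1.0000 6.0000 11.0000 12.0000] v=[0.0000 1.0000 0.0000 0.0000]
Step 1: x=[1.2500 6.2500 10.5000 12.2500] v=[1.0000 1.0000 -2.0000 1.0000]
Step 2: x=[1.7500 6.4063 9.6875 12.6563] v=[2.0000 0.6250 -3.2500 1.6250]
Step 3: x=[2.4571 6.3907 8.8360 13.0665] v=[2.8282 -0.0626 -3.4062 1.6406]
Step 4: x=[3.2809 6.1890 8.2076 13.3229] v=[3.2950 -0.8068 -2.5136 1.0254]

Answer: 3.2809 6.1890 8.2076 13.3229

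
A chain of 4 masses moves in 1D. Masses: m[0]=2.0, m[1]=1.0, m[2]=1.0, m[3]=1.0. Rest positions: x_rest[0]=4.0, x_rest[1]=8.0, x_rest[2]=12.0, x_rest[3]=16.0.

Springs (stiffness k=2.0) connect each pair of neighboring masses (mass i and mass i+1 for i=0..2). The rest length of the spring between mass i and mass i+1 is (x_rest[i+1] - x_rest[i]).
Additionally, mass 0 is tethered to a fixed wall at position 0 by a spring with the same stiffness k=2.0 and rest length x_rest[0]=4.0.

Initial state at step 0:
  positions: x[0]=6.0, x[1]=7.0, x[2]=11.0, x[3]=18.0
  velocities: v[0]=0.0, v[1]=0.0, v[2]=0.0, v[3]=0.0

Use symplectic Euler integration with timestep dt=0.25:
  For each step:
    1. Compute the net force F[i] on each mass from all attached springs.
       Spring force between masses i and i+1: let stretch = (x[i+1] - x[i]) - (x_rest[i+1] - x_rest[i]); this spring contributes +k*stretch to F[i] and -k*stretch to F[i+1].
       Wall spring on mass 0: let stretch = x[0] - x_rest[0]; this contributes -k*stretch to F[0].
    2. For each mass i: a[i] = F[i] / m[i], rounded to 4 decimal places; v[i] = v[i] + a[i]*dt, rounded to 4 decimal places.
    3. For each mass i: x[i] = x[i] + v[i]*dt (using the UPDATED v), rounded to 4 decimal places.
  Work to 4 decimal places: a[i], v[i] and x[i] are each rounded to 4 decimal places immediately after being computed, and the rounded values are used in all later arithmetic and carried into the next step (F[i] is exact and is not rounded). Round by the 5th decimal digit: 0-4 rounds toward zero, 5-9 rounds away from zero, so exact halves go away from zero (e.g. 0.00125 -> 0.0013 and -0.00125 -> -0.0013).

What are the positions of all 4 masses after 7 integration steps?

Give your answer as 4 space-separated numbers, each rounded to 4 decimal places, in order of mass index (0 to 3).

Answer: 2.7758 9.8872 13.8154 15.2776

Derivation:
Step 0: x=[6.0000 7.0000 11.0000 18.0000] v=[0.0000 0.0000 0.0000 0.0000]
Step 1: x=[5.6875 7.3750 11.3750 17.6250] v=[-1.2500 1.5000 1.5000 -1.5000]
Step 2: x=[5.1250 8.0391 12.0313 16.9688] v=[-2.2500 2.6563 2.6250 -2.6250]
Step 3: x=[4.4243 8.8380 12.8057 16.1954] v=[-2.8027 3.1954 3.0977 -3.0938]
Step 4: x=[3.7230 9.5811 13.5079 15.4982] v=[-2.8054 2.9724 2.8087 -2.7887]
Step 5: x=[3.1551 10.0828 13.9680 15.0522] v=[-2.2716 2.0068 1.8405 -1.7839]
Step 6: x=[2.8230 10.2042 14.0780 14.9707] v=[-1.3285 0.4856 0.4400 -0.3260]
Step 7: x=[2.7758 9.8872 13.8154 15.2776] v=[-0.1890 -1.2681 -1.0506 1.2277]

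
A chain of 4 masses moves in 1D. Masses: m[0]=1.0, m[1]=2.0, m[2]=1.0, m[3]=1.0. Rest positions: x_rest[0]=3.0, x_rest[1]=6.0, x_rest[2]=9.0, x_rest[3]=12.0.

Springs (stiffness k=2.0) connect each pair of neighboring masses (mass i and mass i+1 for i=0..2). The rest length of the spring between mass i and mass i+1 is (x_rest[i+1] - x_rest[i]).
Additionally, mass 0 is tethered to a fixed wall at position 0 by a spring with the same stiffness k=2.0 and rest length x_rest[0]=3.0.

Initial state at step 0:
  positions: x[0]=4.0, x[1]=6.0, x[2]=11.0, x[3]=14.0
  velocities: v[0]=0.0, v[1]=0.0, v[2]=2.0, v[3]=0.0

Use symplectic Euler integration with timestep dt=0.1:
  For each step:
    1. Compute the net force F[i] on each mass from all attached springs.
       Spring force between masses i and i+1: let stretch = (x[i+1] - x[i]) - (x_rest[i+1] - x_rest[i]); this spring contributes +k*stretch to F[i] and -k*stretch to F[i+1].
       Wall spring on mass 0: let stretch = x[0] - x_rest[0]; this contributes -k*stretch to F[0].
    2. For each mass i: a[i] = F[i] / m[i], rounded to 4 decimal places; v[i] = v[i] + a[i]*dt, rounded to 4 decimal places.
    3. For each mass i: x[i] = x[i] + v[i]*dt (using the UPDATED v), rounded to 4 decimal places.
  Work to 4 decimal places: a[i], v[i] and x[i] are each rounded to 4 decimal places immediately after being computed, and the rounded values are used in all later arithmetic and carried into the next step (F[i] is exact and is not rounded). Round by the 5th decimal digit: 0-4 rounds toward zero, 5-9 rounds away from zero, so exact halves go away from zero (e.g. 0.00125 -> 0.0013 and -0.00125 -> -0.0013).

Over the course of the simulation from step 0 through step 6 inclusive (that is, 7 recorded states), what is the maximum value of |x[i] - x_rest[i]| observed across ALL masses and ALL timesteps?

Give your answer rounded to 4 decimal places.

Step 0: x=[4.0000 6.0000 11.0000 14.0000] v=[0.0000 0.0000 2.0000 0.0000]
Step 1: x=[3.9600 6.0300 11.1600 14.0000] v=[-0.4000 0.3000 1.6000 0.0000]
Step 2: x=[3.8822 6.0906 11.2742 14.0032] v=[-0.7780 0.6060 1.1420 0.0320]
Step 3: x=[3.7709 6.1810 11.3393 14.0118] v=[-1.1128 0.9035 0.6511 0.0862]
Step 4: x=[3.6324 6.2988 11.3547 14.0270] v=[-1.3850 1.1783 0.1539 0.1517]
Step 5: x=[3.4746 6.4405 11.3224 14.0487] v=[-1.5782 1.4173 -0.3228 0.2172]
Step 6: x=[3.3066 6.6014 11.2470 14.0759] v=[-1.6799 1.6089 -0.7539 0.2719]
Max displacement = 2.3547

Answer: 2.3547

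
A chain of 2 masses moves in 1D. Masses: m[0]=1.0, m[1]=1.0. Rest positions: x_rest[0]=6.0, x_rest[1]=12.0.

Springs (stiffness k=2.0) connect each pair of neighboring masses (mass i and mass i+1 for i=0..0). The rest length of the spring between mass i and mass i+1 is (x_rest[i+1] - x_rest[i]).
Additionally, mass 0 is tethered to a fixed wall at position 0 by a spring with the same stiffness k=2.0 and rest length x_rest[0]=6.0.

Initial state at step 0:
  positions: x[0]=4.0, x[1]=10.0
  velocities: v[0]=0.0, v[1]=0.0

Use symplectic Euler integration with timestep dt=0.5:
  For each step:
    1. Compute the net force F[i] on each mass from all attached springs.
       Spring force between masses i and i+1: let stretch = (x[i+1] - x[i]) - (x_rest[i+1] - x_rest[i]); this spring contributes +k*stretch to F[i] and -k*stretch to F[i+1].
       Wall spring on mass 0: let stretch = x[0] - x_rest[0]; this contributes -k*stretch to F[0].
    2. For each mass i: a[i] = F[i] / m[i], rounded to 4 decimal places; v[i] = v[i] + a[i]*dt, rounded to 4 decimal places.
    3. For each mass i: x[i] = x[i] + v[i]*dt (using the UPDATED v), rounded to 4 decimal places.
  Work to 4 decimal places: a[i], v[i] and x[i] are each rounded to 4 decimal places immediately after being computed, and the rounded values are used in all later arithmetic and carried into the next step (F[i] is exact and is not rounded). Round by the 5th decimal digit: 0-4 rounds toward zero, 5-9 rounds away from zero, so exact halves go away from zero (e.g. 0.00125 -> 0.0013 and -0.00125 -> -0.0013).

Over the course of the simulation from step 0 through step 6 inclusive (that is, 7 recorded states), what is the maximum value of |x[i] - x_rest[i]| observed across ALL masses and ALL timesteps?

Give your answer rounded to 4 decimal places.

Step 0: x=[4.0000 10.0000] v=[0.0000 0.0000]
Step 1: x=[5.0000 10.0000] v=[2.0000 0.0000]
Step 2: x=[6.0000 10.5000] v=[2.0000 1.0000]
Step 3: x=[6.2500 11.7500] v=[0.5000 2.5000]
Step 4: x=[6.1250 13.2500] v=[-0.2500 3.0000]
Step 5: x=[6.5000 14.1875] v=[0.7500 1.8750]
Step 6: x=[7.4688 14.2813] v=[1.9375 0.1875]
Max displacement = 2.2813

Answer: 2.2813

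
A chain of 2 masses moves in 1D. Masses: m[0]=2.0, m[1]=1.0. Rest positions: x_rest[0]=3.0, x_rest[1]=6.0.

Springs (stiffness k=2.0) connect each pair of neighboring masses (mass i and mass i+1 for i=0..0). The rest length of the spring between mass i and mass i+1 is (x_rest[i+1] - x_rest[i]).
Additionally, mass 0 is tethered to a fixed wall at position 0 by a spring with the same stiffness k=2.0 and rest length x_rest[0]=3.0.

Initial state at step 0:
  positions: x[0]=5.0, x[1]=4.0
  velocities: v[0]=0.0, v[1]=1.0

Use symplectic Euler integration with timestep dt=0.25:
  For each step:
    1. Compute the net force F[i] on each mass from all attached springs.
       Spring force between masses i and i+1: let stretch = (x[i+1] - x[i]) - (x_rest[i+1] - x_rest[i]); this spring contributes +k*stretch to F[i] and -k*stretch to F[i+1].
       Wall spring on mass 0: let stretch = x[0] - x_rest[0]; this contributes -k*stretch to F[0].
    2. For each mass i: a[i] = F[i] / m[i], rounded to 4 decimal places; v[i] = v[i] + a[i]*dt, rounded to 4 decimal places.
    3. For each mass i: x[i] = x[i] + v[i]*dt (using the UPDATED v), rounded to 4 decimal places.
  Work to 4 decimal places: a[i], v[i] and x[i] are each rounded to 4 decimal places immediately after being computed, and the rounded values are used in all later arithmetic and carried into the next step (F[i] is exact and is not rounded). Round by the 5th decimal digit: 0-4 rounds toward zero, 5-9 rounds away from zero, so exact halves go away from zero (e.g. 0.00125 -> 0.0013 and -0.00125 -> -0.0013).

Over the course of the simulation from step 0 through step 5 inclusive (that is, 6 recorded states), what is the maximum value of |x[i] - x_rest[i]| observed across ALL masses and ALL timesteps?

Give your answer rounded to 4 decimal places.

Answer: 3.0228

Derivation:
Step 0: x=[5.0000 4.0000] v=[0.0000 1.0000]
Step 1: x=[4.6250 4.7500] v=[-1.5000 3.0000]
Step 2: x=[3.9688 5.8594] v=[-2.6250 4.4375]
Step 3: x=[3.1827 7.1075] v=[-3.1446 4.9922]
Step 4: x=[2.4429 8.2400] v=[-2.9591 4.5298]
Step 5: x=[1.9128 9.0228] v=[-2.1206 3.1313]
Max displacement = 3.0228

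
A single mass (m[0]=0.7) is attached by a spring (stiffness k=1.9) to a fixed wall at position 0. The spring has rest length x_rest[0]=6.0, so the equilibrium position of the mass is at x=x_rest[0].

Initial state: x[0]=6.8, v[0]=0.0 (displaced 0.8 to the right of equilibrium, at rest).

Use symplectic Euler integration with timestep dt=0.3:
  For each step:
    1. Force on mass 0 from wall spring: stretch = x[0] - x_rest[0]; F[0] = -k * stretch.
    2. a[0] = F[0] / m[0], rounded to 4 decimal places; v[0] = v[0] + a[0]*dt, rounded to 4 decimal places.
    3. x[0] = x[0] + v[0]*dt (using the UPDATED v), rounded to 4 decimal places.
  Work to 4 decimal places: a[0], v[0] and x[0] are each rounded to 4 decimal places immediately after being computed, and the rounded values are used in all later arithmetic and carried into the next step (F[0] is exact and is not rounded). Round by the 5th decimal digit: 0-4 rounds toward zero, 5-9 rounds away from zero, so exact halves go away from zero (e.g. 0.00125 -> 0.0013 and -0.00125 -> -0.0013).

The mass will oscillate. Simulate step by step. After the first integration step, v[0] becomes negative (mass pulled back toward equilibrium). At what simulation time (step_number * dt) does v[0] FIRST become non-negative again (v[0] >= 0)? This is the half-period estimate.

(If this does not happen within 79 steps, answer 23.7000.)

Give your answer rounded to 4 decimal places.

Step 0: x=[6.8000] v=[0.0000]
Step 1: x=[6.6046] v=[-0.6514]
Step 2: x=[6.2615] v=[-1.1437]
Step 3: x=[5.8545] v=[-1.3566]
Step 4: x=[5.4831] v=[-1.2381]
Step 5: x=[5.2379] v=[-0.8172]
Step 6: x=[5.1789] v=[-0.1966]
Step 7: x=[5.3205] v=[0.4720]
First v>=0 after going negative at step 7, time=2.1000

Answer: 2.1000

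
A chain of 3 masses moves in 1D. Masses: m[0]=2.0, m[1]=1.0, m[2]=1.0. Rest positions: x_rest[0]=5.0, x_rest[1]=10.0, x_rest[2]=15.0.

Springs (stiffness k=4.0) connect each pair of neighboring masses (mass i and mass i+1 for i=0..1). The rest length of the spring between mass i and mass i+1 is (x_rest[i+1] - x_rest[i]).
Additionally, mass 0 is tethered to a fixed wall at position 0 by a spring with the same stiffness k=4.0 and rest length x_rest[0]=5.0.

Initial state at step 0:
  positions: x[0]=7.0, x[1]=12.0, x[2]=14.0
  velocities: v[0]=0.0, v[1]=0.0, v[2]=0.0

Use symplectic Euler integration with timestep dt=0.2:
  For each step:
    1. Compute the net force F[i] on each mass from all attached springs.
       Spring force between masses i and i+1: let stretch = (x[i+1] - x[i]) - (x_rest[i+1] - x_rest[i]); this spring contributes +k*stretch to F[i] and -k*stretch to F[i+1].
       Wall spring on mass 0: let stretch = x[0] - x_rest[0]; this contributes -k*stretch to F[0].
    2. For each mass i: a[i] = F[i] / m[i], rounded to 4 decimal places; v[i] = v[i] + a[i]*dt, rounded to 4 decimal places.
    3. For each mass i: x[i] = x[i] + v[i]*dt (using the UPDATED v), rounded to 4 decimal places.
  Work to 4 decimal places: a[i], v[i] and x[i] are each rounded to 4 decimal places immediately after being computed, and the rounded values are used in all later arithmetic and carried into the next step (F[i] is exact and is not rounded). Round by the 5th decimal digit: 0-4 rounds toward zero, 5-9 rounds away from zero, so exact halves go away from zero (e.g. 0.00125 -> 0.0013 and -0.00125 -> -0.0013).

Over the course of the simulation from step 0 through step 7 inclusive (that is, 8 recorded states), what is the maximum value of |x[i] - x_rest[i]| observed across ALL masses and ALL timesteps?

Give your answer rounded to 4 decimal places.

Step 0: x=[7.0000 12.0000 14.0000] v=[0.0000 0.0000 0.0000]
Step 1: x=[6.8400 11.5200 14.4800] v=[-0.8000 -2.4000 2.4000]
Step 2: x=[6.5072 10.7648 15.2864] v=[-1.6640 -3.7760 4.0320]
Step 3: x=[5.9944 10.0518 16.1693] v=[-2.5638 -3.5648 4.4147]
Step 4: x=[5.3267 9.6685 16.8734] v=[-3.3386 -1.9167 3.5207]
Step 5: x=[4.5802 9.7433 17.2248] v=[-3.7326 0.3738 1.7568]
Step 6: x=[3.8803 10.1890 17.1791] v=[-3.4994 2.2285 -0.2284]
Step 7: x=[3.3747 10.7437 16.8150] v=[-2.5280 2.7736 -1.8205]
Max displacement = 2.2248

Answer: 2.2248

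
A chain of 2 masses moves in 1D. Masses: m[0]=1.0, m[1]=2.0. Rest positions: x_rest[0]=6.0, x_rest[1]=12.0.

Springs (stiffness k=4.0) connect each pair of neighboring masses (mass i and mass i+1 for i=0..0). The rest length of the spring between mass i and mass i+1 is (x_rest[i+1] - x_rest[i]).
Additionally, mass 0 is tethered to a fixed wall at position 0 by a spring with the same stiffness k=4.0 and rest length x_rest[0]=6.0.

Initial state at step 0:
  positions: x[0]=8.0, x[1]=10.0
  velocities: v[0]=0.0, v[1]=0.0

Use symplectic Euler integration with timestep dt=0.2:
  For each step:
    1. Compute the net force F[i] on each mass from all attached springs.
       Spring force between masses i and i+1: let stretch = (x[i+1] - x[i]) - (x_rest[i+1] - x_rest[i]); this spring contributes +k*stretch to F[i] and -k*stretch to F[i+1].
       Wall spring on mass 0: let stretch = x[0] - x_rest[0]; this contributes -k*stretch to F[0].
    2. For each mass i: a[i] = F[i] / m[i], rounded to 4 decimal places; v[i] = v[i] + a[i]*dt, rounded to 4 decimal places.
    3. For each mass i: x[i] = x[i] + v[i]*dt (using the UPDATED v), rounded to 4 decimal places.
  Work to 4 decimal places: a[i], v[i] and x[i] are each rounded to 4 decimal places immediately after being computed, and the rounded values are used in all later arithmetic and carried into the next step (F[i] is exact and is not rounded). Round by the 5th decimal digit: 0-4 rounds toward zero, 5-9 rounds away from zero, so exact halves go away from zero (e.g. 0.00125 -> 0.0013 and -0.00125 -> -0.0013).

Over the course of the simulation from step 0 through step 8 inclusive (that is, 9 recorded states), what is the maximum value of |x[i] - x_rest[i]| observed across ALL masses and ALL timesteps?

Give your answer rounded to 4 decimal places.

Answer: 3.1129

Derivation:
Step 0: x=[8.0000 10.0000] v=[0.0000 0.0000]
Step 1: x=[7.0400 10.3200] v=[-4.8000 1.6000]
Step 2: x=[5.4784 10.8576] v=[-7.8080 2.6880]
Step 3: x=[3.9009 11.4449] v=[-7.8874 2.9363]
Step 4: x=[2.9063 11.9086] v=[-4.9729 2.3187]
Step 5: x=[2.8871 12.1322] v=[-0.0961 1.1178]
Step 6: x=[3.8852 12.0962] v=[4.9903 -0.1802]
Step 7: x=[5.5754 11.8833] v=[8.4509 -1.0646]
Step 8: x=[7.3828 11.6457] v=[9.0369 -1.1878]
Max displacement = 3.1129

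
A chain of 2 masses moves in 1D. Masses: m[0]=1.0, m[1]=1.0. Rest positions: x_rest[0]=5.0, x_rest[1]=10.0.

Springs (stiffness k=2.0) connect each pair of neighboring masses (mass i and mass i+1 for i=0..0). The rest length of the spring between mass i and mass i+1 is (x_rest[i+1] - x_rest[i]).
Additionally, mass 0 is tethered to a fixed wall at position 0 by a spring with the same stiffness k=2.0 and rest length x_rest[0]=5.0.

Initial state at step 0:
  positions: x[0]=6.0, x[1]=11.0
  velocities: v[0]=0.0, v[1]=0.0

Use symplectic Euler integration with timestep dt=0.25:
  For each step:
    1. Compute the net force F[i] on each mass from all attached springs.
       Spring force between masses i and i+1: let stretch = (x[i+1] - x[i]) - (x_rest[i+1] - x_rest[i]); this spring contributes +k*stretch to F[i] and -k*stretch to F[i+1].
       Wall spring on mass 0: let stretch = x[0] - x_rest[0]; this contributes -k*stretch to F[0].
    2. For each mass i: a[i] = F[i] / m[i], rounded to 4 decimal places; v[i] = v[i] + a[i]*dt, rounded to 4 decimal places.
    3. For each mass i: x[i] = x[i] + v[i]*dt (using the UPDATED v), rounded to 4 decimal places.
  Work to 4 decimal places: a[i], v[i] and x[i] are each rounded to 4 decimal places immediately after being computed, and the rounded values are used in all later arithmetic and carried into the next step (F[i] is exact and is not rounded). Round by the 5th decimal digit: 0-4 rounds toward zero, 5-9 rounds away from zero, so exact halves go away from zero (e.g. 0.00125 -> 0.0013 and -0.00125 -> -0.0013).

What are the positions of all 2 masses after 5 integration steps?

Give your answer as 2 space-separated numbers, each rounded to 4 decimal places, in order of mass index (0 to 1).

Step 0: x=[6.0000 11.0000] v=[0.0000 0.0000]
Step 1: x=[5.8750 11.0000] v=[-0.5000 0.0000]
Step 2: x=[5.6563 10.9844] v=[-0.8750 -0.0625]
Step 3: x=[5.3965 10.9278] v=[-1.0391 -0.2266]
Step 4: x=[5.1536 10.8047] v=[-0.9717 -0.4923]
Step 5: x=[4.9729 10.6002] v=[-0.7230 -0.8179]

Answer: 4.9729 10.6002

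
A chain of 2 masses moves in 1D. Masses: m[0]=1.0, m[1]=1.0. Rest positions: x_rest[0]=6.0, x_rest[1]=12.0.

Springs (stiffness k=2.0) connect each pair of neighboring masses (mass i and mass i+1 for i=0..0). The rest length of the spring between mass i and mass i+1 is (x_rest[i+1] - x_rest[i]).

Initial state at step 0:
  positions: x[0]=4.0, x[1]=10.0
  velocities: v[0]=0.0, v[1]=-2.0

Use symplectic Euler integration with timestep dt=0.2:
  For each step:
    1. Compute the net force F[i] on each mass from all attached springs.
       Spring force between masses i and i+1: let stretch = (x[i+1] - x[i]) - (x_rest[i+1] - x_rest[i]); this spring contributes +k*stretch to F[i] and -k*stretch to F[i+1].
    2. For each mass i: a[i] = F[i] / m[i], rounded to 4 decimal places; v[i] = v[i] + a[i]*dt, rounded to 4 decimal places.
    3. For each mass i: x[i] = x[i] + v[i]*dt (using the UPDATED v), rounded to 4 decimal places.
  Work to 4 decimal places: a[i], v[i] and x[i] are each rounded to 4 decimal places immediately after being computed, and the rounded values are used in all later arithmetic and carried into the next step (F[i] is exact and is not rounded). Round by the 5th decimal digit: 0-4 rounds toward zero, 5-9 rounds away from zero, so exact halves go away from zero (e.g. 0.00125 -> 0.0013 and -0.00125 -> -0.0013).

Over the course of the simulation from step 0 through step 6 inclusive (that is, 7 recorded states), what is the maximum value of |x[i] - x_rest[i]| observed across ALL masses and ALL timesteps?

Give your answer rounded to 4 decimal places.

Answer: 3.5385

Derivation:
Step 0: x=[4.0000 10.0000] v=[0.0000 -2.0000]
Step 1: x=[4.0000 9.6000] v=[0.0000 -2.0000]
Step 2: x=[3.9680 9.2320] v=[-0.1600 -1.8400]
Step 3: x=[3.8771 8.9229] v=[-0.4544 -1.5456]
Step 4: x=[3.7099 8.6901] v=[-0.8361 -1.1639]
Step 5: x=[3.4611 8.5389] v=[-1.2440 -0.7560]
Step 6: x=[3.1385 8.4615] v=[-1.6129 -0.3871]
Max displacement = 3.5385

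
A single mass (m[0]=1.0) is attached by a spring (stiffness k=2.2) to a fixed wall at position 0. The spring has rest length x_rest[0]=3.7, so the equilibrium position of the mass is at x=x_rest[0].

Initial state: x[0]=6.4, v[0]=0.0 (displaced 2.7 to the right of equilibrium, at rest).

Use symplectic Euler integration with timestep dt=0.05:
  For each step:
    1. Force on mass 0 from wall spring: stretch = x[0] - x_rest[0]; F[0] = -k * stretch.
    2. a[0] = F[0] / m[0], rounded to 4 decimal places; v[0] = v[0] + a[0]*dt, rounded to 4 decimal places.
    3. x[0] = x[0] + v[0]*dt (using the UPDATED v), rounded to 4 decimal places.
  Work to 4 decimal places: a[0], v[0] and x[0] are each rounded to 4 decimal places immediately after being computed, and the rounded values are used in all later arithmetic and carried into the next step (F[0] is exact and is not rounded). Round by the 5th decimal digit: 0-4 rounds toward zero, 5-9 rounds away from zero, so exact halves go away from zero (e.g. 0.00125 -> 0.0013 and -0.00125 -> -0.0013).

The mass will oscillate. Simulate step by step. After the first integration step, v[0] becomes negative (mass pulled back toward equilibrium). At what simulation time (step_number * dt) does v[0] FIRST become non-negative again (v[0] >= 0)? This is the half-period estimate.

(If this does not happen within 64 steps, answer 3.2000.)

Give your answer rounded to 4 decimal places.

Answer: 2.1500

Derivation:
Step 0: x=[6.4000] v=[0.0000]
Step 1: x=[6.3852] v=[-0.2970]
Step 2: x=[6.3556] v=[-0.5924]
Step 3: x=[6.3114] v=[-0.8845]
Step 4: x=[6.2528] v=[-1.1718]
Step 5: x=[6.1802] v=[-1.4526]
Step 6: x=[6.0939] v=[-1.7254]
Step 7: x=[5.9945] v=[-1.9887]
Step 8: x=[5.8824] v=[-2.2411]
Step 9: x=[5.7583] v=[-2.4812]
Step 10: x=[5.6229] v=[-2.7076]
Step 11: x=[5.4769] v=[-2.9191]
Step 12: x=[5.3212] v=[-3.1146]
Step 13: x=[5.1566] v=[-3.2929]
Step 14: x=[4.9839] v=[-3.4531]
Step 15: x=[4.8042] v=[-3.5943]
Step 16: x=[4.6184] v=[-3.7158]
Step 17: x=[4.4276] v=[-3.8168]
Step 18: x=[4.2328] v=[-3.8968]
Step 19: x=[4.0350] v=[-3.9554]
Step 20: x=[3.8354] v=[-3.9923]
Step 21: x=[3.6350] v=[-4.0072]
Step 22: x=[3.4350] v=[-4.0001]
Step 23: x=[3.2365] v=[-3.9710]
Step 24: x=[3.0405] v=[-3.9200]
Step 25: x=[2.8481] v=[-3.8475]
Step 26: x=[2.6604] v=[-3.7538]
Step 27: x=[2.4784] v=[-3.6394]
Step 28: x=[2.3032] v=[-3.5050]
Step 29: x=[2.1356] v=[-3.3514]
Step 30: x=[1.9766] v=[-3.1793]
Step 31: x=[1.8271] v=[-2.9897]
Step 32: x=[1.6879] v=[-2.7837]
Step 33: x=[1.5598] v=[-2.5624]
Step 34: x=[1.4435] v=[-2.3270]
Step 35: x=[1.3396] v=[-2.0788]
Step 36: x=[1.2486] v=[-1.8192]
Step 37: x=[1.1711] v=[-1.5495]
Step 38: x=[1.1075] v=[-1.2713]
Step 39: x=[1.0582] v=[-0.9861]
Step 40: x=[1.0234] v=[-0.6955]
Step 41: x=[1.0033] v=[-0.4011]
Step 42: x=[0.9981] v=[-0.1045]
Step 43: x=[1.0077] v=[0.1927]
First v>=0 after going negative at step 43, time=2.1500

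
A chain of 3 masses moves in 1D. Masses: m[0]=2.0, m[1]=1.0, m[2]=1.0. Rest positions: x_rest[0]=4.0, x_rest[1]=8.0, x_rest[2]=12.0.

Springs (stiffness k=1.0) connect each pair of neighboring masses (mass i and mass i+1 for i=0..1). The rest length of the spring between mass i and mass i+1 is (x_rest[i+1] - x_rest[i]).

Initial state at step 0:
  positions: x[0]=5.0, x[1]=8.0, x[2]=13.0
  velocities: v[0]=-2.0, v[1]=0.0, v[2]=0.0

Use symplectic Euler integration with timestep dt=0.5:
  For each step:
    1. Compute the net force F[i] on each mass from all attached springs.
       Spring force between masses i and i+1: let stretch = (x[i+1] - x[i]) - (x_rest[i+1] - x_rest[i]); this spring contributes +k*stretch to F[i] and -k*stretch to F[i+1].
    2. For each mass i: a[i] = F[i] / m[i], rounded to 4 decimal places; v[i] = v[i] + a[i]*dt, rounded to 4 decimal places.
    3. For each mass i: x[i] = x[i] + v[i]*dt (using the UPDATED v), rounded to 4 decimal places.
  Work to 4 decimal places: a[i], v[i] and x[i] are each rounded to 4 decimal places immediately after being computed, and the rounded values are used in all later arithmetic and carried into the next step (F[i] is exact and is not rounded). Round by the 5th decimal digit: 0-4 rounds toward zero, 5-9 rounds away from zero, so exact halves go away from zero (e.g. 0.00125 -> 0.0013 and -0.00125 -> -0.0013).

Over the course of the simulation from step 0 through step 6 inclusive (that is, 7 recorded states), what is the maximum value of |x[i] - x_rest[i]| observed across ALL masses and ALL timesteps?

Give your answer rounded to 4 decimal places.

Answer: 2.9299

Derivation:
Step 0: x=[5.0000 8.0000 13.0000] v=[-2.0000 0.0000 0.0000]
Step 1: x=[3.8750 8.5000 12.7500] v=[-2.2500 1.0000 -0.5000]
Step 2: x=[2.8281 8.9063 12.4375] v=[-2.0938 0.8125 -0.6250]
Step 3: x=[2.0410 8.6758 12.2422] v=[-1.5743 -0.4610 -0.3906]
Step 4: x=[1.5832 7.6782 12.1553] v=[-0.9156 -1.9952 -0.1738]
Step 5: x=[1.3873 6.2761 11.9491] v=[-0.3919 -2.8042 -0.4124]
Step 6: x=[1.3025 5.0701 11.3247] v=[-0.1697 -2.4121 -1.2489]
Max displacement = 2.9299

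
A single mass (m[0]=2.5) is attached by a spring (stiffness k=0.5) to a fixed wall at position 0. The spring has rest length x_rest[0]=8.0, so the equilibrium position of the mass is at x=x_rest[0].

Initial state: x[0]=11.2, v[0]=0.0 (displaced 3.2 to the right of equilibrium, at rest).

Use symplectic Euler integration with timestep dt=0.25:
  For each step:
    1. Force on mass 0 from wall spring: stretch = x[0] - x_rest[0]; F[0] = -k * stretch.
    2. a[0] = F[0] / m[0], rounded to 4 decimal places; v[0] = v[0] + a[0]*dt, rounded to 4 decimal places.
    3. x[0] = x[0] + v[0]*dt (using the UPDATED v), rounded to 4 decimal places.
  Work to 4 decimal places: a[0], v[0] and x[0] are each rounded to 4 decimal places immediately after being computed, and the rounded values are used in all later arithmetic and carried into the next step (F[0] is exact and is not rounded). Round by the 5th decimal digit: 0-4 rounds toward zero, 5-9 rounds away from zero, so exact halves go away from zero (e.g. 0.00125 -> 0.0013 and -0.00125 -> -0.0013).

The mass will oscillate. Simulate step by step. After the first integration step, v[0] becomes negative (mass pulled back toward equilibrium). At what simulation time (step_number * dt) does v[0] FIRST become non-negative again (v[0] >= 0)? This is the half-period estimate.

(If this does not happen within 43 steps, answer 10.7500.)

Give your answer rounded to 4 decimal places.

Answer: 7.2500

Derivation:
Step 0: x=[11.2000] v=[0.0000]
Step 1: x=[11.1600] v=[-0.1600]
Step 2: x=[11.0805] v=[-0.3180]
Step 3: x=[10.9625] v=[-0.4720]
Step 4: x=[10.8075] v=[-0.6201]
Step 5: x=[10.6174] v=[-0.7605]
Step 6: x=[10.3946] v=[-0.8914]
Step 7: x=[10.1418] v=[-1.0111]
Step 8: x=[9.8623] v=[-1.1182]
Step 9: x=[9.5595] v=[-1.2113]
Step 10: x=[9.2372] v=[-1.2893]
Step 11: x=[8.8994] v=[-1.3512]
Step 12: x=[8.5504] v=[-1.3962]
Step 13: x=[8.1945] v=[-1.4237]
Step 14: x=[7.8362] v=[-1.4334]
Step 15: x=[7.4799] v=[-1.4252]
Step 16: x=[7.1301] v=[-1.3992]
Step 17: x=[6.7912] v=[-1.3557]
Step 18: x=[6.4674] v=[-1.2953]
Step 19: x=[6.1627] v=[-1.2187]
Step 20: x=[5.8810] v=[-1.1268]
Step 21: x=[5.6258] v=[-1.0209]
Step 22: x=[5.4003] v=[-0.9022]
Step 23: x=[5.2073] v=[-0.7722]
Step 24: x=[5.0492] v=[-0.6326]
Step 25: x=[4.9279] v=[-0.4851]
Step 26: x=[4.8450] v=[-0.3315]
Step 27: x=[4.8016] v=[-0.1738]
Step 28: x=[4.7981] v=[-0.0139]
Step 29: x=[4.8347] v=[0.1462]
First v>=0 after going negative at step 29, time=7.2500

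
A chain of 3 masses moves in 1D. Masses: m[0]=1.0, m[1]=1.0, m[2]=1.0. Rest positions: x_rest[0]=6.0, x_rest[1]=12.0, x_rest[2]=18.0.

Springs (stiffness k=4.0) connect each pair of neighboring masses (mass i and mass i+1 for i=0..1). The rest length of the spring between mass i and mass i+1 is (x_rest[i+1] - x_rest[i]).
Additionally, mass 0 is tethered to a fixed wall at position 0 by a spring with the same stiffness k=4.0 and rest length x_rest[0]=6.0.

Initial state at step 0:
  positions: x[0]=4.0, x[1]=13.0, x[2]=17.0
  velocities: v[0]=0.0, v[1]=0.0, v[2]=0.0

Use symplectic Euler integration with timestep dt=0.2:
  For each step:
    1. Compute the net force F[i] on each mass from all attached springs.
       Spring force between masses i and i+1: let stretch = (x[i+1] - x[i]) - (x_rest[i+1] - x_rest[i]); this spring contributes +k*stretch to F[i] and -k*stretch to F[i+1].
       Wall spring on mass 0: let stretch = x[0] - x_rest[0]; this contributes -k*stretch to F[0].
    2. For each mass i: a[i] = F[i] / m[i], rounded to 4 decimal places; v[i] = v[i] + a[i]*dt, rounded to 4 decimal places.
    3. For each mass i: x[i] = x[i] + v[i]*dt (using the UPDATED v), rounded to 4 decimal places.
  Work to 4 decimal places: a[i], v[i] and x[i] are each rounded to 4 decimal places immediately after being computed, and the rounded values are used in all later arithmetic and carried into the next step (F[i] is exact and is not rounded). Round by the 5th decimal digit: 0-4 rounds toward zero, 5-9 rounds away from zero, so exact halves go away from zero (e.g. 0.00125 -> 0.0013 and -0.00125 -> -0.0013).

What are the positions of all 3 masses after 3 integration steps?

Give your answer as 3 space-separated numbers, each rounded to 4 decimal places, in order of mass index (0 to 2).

Step 0: x=[4.0000 13.0000 17.0000] v=[0.0000 0.0000 0.0000]
Step 1: x=[4.8000 12.2000 17.3200] v=[4.0000 -4.0000 1.6000]
Step 2: x=[6.0160 11.0352 17.7808] v=[6.0800 -5.8240 2.3040]
Step 3: x=[7.0725 10.1466 18.1223] v=[5.2826 -4.4429 1.7075]

Answer: 7.0725 10.1466 18.1223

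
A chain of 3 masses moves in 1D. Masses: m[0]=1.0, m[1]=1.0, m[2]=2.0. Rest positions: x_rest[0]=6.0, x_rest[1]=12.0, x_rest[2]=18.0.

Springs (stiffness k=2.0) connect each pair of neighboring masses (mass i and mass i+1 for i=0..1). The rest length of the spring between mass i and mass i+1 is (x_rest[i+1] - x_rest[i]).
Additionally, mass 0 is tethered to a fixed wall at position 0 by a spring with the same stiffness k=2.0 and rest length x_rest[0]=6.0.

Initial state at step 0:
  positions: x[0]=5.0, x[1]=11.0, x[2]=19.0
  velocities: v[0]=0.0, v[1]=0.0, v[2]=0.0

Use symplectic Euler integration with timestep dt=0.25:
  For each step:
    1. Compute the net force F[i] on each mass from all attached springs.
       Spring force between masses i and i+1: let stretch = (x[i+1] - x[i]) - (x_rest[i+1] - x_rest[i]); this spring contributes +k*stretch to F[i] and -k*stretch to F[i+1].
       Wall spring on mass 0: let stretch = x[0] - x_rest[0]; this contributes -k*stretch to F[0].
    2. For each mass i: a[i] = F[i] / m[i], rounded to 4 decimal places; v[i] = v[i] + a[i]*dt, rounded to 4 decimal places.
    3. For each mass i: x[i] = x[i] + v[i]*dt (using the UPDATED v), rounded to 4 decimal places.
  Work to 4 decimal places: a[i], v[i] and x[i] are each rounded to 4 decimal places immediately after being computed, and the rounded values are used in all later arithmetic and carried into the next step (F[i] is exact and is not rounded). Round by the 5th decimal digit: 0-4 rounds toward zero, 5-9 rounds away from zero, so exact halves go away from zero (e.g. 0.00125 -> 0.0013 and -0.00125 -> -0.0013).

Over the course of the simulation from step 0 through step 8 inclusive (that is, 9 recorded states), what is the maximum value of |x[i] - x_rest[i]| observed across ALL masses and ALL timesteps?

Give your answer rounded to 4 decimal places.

Answer: 1.5394

Derivation:
Step 0: x=[5.0000 11.0000 19.0000] v=[0.0000 0.0000 0.0000]
Step 1: x=[5.1250 11.2500 18.8750] v=[0.5000 1.0000 -0.5000]
Step 2: x=[5.3750 11.6875 18.6484] v=[1.0000 1.7500 -0.9063]
Step 3: x=[5.7422 12.2061 18.3618] v=[1.4688 2.0742 -1.1465]
Step 4: x=[6.1996 12.6861 18.0655] v=[1.8297 1.9201 -1.1854]
Step 5: x=[6.6929 13.0278 17.8079] v=[1.9732 1.3666 -1.0303]
Step 6: x=[7.1415 13.1751 17.6266] v=[1.7942 0.5892 -0.7253]
Step 7: x=[7.4516 13.1246 17.5421] v=[1.2403 -0.2019 -0.3382]
Step 8: x=[7.5394 12.9172 17.5565] v=[0.3510 -0.8297 0.0574]
Max displacement = 1.5394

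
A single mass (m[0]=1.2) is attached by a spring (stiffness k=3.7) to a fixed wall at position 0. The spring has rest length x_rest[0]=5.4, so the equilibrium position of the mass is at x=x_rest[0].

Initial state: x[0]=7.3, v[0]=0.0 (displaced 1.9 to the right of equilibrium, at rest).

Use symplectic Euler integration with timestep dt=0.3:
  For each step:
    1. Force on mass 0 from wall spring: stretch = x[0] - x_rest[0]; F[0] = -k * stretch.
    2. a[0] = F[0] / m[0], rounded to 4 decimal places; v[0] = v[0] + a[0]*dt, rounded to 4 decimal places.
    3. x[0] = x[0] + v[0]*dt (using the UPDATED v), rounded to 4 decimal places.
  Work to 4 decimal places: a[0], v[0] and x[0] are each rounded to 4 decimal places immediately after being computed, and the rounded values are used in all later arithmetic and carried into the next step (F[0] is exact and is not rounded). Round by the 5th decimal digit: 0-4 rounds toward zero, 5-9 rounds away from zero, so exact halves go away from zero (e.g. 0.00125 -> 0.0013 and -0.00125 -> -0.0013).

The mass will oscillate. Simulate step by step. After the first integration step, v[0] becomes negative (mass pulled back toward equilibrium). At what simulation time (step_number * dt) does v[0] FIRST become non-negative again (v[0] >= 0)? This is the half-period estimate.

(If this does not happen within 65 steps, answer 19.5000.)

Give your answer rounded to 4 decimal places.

Answer: 1.8000

Derivation:
Step 0: x=[7.3000] v=[0.0000]
Step 1: x=[6.7728] v=[-1.7575]
Step 2: x=[5.8646] v=[-3.0273]
Step 3: x=[4.8275] v=[-3.4571]
Step 4: x=[3.9493] v=[-2.9275]
Step 5: x=[3.4736] v=[-1.5856]
Step 6: x=[3.5325] v=[0.1963]
First v>=0 after going negative at step 6, time=1.8000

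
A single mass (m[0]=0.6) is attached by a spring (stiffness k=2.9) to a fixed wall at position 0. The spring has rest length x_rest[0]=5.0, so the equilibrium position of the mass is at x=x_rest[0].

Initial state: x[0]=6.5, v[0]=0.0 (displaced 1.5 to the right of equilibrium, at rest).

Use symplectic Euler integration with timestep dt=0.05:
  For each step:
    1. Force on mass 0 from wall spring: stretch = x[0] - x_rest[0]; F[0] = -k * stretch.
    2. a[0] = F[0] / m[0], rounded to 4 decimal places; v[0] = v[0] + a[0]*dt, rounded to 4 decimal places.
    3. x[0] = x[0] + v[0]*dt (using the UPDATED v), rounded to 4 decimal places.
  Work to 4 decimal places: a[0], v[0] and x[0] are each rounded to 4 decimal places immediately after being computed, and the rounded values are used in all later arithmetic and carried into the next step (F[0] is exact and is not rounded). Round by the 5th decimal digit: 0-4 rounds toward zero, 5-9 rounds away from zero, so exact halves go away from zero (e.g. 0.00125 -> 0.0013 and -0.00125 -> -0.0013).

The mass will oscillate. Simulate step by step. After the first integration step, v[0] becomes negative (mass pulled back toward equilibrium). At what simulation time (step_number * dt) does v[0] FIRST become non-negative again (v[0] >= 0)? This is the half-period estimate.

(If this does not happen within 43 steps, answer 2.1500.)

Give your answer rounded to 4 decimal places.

Step 0: x=[6.5000] v=[0.0000]
Step 1: x=[6.4819] v=[-0.3625]
Step 2: x=[6.4459] v=[-0.7206]
Step 3: x=[6.3924] v=[-1.0700]
Step 4: x=[6.3221] v=[-1.4065]
Step 5: x=[6.2358] v=[-1.7260]
Step 6: x=[6.1346] v=[-2.0247]
Step 7: x=[6.0197] v=[-2.2989]
Step 8: x=[5.8924] v=[-2.5453]
Step 9: x=[5.7544] v=[-2.7610]
Step 10: x=[5.6072] v=[-2.9433]
Step 11: x=[5.4527] v=[-3.0900]
Step 12: x=[5.2927] v=[-3.1994]
Step 13: x=[5.1292] v=[-3.2701]
Step 14: x=[4.9641] v=[-3.3013]
Step 15: x=[4.7995] v=[-3.2926]
Step 16: x=[4.6373] v=[-3.2441]
Step 17: x=[4.4795] v=[-3.1564]
Step 18: x=[4.3280] v=[-3.0306]
Step 19: x=[4.1846] v=[-2.8682]
Step 20: x=[4.0510] v=[-2.6711]
Step 21: x=[3.9289] v=[-2.4418]
Step 22: x=[3.8198] v=[-2.1830]
Step 23: x=[3.7249] v=[-1.8978]
Step 24: x=[3.6454] v=[-1.5897]
Step 25: x=[3.5823] v=[-1.2623]
Step 26: x=[3.5363] v=[-0.9197]
Step 27: x=[3.5080] v=[-0.5660]
Step 28: x=[3.4977] v=[-0.2054]
Step 29: x=[3.5056] v=[0.1577]
First v>=0 after going negative at step 29, time=1.4500

Answer: 1.4500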